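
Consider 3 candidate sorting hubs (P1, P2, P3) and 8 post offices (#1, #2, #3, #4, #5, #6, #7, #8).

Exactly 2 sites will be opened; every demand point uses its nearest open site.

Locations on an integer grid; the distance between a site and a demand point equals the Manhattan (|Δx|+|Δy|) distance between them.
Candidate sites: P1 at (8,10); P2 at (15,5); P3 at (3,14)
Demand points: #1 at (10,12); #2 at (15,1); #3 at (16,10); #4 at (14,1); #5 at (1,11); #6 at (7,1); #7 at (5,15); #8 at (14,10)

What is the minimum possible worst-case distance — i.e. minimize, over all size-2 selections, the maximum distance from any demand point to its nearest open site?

10

Open {P1, P2}.
  Farthest demand point is #6 at distance 10 (to P1); all others are ≤ 10.
With {P2, P3} the worst case is 12.
With {P1, P3} the worst case is 16.
No size-2 selection achieves below 10.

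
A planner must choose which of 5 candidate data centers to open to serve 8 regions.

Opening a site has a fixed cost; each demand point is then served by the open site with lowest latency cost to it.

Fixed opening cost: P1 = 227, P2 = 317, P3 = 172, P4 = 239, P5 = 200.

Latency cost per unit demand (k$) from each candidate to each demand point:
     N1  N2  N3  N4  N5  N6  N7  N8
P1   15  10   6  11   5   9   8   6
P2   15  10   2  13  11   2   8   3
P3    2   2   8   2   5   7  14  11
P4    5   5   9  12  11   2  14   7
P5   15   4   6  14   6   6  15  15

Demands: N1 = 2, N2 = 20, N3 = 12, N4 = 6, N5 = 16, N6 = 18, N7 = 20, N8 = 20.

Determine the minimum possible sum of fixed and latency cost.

905

Open {P2, P3}: assign each demand point to its cheapest open site.
  N1→P3 2×2=4, N2→P3 20×2=40, N3→P2 12×2=24, N4→P3 6×2=12, N5→P3 16×5=80, N6→P2 18×2=36, N7→P2 20×8=160, N8→P2 20×3=60
  latency cost 416, fixed 489 → total 905.
Compare {P1, P3}: latency cost 614 + fixed 399 = 1013.
Compare {P3}: latency cost 858 + fixed 172 = 1030.
Compare {P2}: latency cost 764 + fixed 317 = 1081.
All other subsets cost ≥ 1013. Minimum total cost: 905.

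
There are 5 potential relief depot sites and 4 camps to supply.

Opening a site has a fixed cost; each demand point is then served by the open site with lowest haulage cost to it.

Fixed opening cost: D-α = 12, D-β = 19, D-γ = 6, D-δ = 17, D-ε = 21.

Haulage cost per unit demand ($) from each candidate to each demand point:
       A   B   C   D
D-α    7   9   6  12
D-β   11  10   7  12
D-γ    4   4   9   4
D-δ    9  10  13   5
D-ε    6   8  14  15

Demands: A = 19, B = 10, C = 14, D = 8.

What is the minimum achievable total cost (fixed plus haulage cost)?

Open {D-α, D-γ}: assign each demand point to its cheapest open site.
  A→D-γ 19×4=76, B→D-γ 10×4=40, C→D-α 14×6=84, D→D-γ 8×4=32
  haulage cost 232, fixed 18 → total 250.
Compare {D-α, D-γ, D-δ}: haulage cost 232 + fixed 35 = 267.
Compare {D-α, D-β, D-γ}: haulage cost 232 + fixed 37 = 269.
Compare {D-β, D-γ}: haulage cost 246 + fixed 25 = 271.
All other subsets cost ≥ 267. Minimum total cost: 250.

250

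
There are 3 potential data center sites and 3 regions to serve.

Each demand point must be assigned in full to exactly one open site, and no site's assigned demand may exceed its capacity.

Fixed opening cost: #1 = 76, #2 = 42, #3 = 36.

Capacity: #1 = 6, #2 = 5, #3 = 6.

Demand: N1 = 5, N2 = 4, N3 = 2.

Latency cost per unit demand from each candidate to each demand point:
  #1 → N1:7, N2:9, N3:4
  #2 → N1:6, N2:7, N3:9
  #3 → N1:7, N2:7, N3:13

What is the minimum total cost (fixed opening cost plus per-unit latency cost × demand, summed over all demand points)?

Open {#2, #3}; cheapest assignment that respects the capacities:
  #2 (cap 5, load 5): N1 — cost 5×6 = 30
  #3 (cap 6, load 6): N2, N3 — cost 4×7 + 2×13 = 54
  Shipping 84, fixed 78 → total 162.
  Any other capacity-feasible assignment to {#2, #3} ships for at least 84.
Compare {#1, #3}: its best feasible assignment gives total 191.
Compare {#1, #2}: its best feasible assignment gives total 192.
Every other set of open sites that can feasibly serve all demand totals ≥ 191 even under its best assignment. Minimum: 162.

162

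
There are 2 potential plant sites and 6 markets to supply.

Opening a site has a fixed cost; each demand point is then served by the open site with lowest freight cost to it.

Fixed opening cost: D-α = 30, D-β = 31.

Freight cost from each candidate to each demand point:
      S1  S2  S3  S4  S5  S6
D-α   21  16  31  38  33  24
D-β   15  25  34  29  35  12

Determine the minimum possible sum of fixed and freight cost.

181

Open {D-β}: assign each demand point to its cheapest open site.
  S1→D-β 15, S2→D-β 25, S3→D-β 34, S4→D-β 29, S5→D-β 35, S6→D-β 12
  freight cost 150, fixed 31 → total 181.
Compare {D-α}: freight cost 163 + fixed 30 = 193.
Compare {D-α, D-β}: freight cost 136 + fixed 61 = 197.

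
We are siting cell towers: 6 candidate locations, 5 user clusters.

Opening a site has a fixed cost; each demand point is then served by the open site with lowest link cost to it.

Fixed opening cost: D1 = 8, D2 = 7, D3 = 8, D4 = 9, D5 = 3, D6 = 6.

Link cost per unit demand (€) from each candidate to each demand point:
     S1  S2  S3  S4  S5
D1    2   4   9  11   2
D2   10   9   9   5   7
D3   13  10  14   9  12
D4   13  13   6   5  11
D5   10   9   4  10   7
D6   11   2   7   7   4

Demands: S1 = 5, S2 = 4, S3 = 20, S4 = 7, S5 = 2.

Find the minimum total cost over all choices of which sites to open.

161

Open {D1, D2, D5, D6}: assign each demand point to its cheapest open site.
  S1→D1 5×2=10, S2→D6 4×2=8, S3→D5 20×4=80, S4→D2 7×5=35, S5→D1 2×2=4
  link cost 137, fixed 24 → total 161.
Compare {D1, D2, D5}: link cost 145 + fixed 18 = 163.
Compare {D1, D4, D5, D6}: link cost 137 + fixed 26 = 163.
Compare {D1, D4, D5}: link cost 145 + fixed 20 = 165.
All other subsets cost ≥ 163. Minimum total cost: 161.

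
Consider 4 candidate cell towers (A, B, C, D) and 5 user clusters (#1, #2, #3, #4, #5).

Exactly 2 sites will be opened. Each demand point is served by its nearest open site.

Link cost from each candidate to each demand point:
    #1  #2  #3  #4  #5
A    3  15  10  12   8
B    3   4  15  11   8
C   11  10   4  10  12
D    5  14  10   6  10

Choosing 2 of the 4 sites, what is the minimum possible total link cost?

Open {B, C}.
  #1→B 3, #2→B 4, #3→C 4, #4→C 10, #5→B 8  ⇒ total 29.
Compare {B, D}: total 31.
Compare {A, C}: total 35.
No size-2 selection does better; minimum is 29.

29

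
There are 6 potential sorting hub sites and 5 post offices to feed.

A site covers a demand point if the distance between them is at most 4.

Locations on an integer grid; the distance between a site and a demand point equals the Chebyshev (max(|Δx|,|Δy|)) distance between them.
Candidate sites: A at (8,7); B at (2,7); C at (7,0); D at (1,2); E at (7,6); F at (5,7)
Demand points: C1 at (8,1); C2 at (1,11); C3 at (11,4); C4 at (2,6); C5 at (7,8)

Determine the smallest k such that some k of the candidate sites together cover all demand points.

Coverage sets (demand points within 4 of each site):
  A: {C3, C5}
  B: {C2, C4}
  C: {C1, C3}
  D: {C4}
  E: {C3, C5}
  F: {C2, C4, C5}
No single site covers all 5 demand points.
But {C, F} covers everything, so the minimum is 2.

2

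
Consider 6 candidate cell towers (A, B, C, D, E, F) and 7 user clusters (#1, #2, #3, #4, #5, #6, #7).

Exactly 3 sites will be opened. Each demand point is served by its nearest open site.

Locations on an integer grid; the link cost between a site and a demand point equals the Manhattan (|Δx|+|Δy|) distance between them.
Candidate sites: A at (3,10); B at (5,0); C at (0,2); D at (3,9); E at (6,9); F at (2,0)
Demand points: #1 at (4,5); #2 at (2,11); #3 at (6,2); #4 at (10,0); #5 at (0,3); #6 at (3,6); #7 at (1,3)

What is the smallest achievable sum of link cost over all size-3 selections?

Open {B, C, D}.
  #1→D 5, #2→D 3, #3→B 3, #4→B 5, #5→C 1, #6→D 3, #7→C 2  ⇒ total 22.
Compare {A, B, C}: total 23.
Compare {B, D, F}: total 28.
No size-3 selection does better; minimum is 22.

22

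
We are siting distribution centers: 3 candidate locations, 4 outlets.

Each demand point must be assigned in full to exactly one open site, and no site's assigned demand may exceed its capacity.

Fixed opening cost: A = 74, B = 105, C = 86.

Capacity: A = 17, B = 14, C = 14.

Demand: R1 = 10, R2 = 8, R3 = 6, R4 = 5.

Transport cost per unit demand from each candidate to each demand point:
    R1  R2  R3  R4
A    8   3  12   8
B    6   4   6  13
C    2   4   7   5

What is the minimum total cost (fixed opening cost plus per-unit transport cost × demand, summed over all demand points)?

Open {A, C}; cheapest assignment that respects the capacities:
  A (cap 17, load 15): R1, R4 — cost 10×8 + 5×8 = 120
  C (cap 14, load 14): R2, R3 — cost 8×4 + 6×7 = 74
  Shipping 194, fixed 160 → total 354.
  Any other capacity-feasible assignment to {A, C} ships for at least 194.
Compare {A, B}: its best feasible assignment gives total 367.
Compare {A, B, C}: its best feasible assignment gives total 385.
Every other set of open sites that can feasibly serve all demand totals ≥ 367 even under its best assignment. Minimum: 354.

354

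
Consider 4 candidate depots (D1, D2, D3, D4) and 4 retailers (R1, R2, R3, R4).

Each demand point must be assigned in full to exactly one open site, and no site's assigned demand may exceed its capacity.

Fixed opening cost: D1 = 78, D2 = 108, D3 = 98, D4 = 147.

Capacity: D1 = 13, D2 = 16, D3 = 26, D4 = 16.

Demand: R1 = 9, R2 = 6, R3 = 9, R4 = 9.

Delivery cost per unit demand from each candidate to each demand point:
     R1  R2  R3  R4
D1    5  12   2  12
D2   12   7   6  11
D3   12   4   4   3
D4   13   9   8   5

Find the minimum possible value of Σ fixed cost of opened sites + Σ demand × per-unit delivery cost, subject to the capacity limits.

308

Open {D1, D3}; cheapest assignment that respects the capacities:
  D1 (cap 13, load 9): R1 — cost 9×5 = 45
  D3 (cap 26, load 24): R2, R3, R4 — cost 6×4 + 9×4 + 9×3 = 87
  Shipping 132, fixed 176 → total 308.
  Any other capacity-feasible assignment to {D1, D3} ships for at least 132.
Compare {D2, D3}: its best feasible assignment gives total 401.
Compare {D1, D2, D3}: its best feasible assignment gives total 416.
Every other set of open sites that can feasibly serve all demand totals ≥ 401 even under its best assignment. Minimum: 308.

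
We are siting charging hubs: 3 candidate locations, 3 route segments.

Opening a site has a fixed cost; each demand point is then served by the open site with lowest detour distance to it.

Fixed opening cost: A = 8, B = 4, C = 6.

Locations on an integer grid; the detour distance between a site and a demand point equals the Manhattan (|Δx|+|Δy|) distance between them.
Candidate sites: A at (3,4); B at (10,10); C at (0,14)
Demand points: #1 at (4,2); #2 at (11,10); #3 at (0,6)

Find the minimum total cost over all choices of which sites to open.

Open {A, B}: assign each demand point to its cheapest open site.
  #1→A 3, #2→B 1, #3→A 5
  detour distance 9, fixed 12 → total 21.
Compare {A, B, C}: detour distance 9 + fixed 18 = 27.
Compare {A}: detour distance 22 + fixed 8 = 30.
Compare {B}: detour distance 29 + fixed 4 = 33.
All other subsets cost ≥ 27. Minimum total cost: 21.

21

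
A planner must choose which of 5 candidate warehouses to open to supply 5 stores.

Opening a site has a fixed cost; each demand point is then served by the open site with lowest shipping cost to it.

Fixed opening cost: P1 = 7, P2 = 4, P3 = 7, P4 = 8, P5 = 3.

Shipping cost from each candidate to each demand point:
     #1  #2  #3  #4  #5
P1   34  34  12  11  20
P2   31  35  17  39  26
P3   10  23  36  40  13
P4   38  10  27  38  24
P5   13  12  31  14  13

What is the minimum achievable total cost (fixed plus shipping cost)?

Open {P1, P5}: assign each demand point to its cheapest open site.
  #1→P5 13, #2→P5 12, #3→P1 12, #4→P1 11, #5→P5 13
  shipping cost 61, fixed 10 → total 71.
Compare {P1, P2, P5}: shipping cost 61 + fixed 14 = 75.
Compare {P1, P3, P5}: shipping cost 58 + fixed 17 = 75.
Compare {P2, P5}: shipping cost 69 + fixed 7 = 76.
All other subsets cost ≥ 75. Minimum total cost: 71.

71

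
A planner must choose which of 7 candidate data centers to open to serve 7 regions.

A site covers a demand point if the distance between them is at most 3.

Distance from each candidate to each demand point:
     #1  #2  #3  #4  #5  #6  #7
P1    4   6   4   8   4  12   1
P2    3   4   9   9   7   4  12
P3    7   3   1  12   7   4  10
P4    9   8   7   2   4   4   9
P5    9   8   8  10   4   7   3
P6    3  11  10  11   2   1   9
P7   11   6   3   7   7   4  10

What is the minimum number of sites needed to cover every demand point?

4

Coverage sets (demand points within 3 of each site):
  P1: {#7}
  P2: {#1}
  P3: {#2, #3}
  P4: {#4}
  P5: {#7}
  P6: {#1, #5, #6}
  P7: {#3}
No 3 sites suffice: every size-3 union leaves at least one demand point uncovered.
But {P1, P3, P4, P6} covers everything, so the minimum is 4.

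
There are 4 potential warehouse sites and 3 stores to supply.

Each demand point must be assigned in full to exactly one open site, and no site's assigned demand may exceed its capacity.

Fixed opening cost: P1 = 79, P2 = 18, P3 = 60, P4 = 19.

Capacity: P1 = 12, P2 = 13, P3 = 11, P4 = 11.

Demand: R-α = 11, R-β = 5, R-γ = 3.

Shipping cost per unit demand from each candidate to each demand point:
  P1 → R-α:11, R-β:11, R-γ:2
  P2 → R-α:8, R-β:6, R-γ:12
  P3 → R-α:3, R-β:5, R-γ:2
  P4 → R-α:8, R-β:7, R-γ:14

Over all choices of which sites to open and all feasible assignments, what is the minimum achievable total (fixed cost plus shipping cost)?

Open {P2, P3}; cheapest assignment that respects the capacities:
  P2 (cap 13, load 8): R-β, R-γ — cost 5×6 + 3×12 = 66
  P3 (cap 11, load 11): R-α — cost 11×3 = 33
  Shipping 99, fixed 78 → total 177.
  Any other capacity-feasible assignment to {P2, P3} ships for at least 99.
Compare {P3, P4}: its best feasible assignment gives total 189.
Compare {P2, P4}: its best feasible assignment gives total 191.
Every other set of open sites that can feasibly serve all demand totals ≥ 189 even under its best assignment. Minimum: 177.

177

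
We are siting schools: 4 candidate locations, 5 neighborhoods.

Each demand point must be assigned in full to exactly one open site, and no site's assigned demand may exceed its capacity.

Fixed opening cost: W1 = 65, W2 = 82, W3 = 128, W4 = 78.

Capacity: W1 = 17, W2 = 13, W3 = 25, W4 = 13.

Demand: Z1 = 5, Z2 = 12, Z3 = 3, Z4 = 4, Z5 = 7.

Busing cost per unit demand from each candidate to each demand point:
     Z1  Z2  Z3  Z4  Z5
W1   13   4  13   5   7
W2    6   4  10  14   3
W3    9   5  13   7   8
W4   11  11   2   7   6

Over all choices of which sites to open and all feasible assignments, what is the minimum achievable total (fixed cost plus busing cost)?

350

Open {W1, W2, W4}; cheapest assignment that respects the capacities:
  W1 (cap 17, load 16): Z2, Z4 — cost 12×4 + 4×5 = 68
  W2 (cap 13, load 12): Z1, Z5 — cost 5×6 + 7×3 = 51
  W4 (cap 13, load 3): Z3 — cost 3×2 = 6
  Shipping 125, fixed 225 → total 350.
  Any other capacity-feasible assignment to {W1, W2, W4} ships for at least 125.
Compare {W3, W4}: its best feasible assignment gives total 387.
Compare {W2, W3}: its best feasible assignment gives total 388.
Every other set of open sites that can feasibly serve all demand totals ≥ 387 even under its best assignment. Minimum: 350.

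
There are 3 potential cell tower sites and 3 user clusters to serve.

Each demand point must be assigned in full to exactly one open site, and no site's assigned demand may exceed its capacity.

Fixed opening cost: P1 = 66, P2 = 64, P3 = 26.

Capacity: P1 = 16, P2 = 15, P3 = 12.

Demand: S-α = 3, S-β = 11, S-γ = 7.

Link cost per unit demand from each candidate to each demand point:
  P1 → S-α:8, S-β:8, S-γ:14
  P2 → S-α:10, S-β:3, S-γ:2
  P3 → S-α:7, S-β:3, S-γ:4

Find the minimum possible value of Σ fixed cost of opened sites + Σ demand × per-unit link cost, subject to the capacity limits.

167

Open {P2, P3}; cheapest assignment that respects the capacities:
  P2 (cap 15, load 10): S-α, S-γ — cost 3×10 + 7×2 = 44
  P3 (cap 12, load 11): S-β — cost 11×3 = 33
  Shipping 77, fixed 90 → total 167.
  Any other capacity-feasible assignment to {P2, P3} ships for at least 77.
Compare {P1, P2, P3}: its best feasible assignment gives total 227.
Compare {P1, P3}: its best feasible assignment gives total 229.
Every other set of open sites that can feasibly serve all demand totals ≥ 227 even under its best assignment. Minimum: 167.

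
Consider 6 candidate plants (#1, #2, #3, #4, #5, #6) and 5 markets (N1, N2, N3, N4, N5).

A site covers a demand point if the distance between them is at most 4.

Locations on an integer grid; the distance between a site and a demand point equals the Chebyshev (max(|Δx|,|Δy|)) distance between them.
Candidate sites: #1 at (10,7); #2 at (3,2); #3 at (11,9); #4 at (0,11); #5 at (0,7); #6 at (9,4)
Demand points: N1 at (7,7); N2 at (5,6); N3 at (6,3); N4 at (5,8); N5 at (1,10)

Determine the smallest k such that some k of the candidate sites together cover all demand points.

2

Coverage sets (demand points within 4 of each site):
  #1: {N1, N3}
  #2: {N2, N3}
  #3: {N1}
  #4: {N5}
  #5: {N5}
  #6: {N1, N2, N3, N4}
No single site covers all 5 demand points.
But {#4, #6} covers everything, so the minimum is 2.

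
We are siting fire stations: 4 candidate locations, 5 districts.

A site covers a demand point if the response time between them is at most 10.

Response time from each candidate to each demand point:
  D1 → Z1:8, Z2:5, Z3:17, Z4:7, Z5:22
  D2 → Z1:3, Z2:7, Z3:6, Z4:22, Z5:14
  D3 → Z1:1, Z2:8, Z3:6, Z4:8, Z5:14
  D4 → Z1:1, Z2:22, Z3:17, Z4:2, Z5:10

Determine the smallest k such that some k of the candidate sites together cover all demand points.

2

Coverage sets (demand points within 10 of each site):
  D1: {Z1, Z2, Z4}
  D2: {Z1, Z2, Z3}
  D3: {Z1, Z2, Z3, Z4}
  D4: {Z1, Z4, Z5}
No single site covers all 5 demand points.
But {D2, D4} covers everything, so the minimum is 2.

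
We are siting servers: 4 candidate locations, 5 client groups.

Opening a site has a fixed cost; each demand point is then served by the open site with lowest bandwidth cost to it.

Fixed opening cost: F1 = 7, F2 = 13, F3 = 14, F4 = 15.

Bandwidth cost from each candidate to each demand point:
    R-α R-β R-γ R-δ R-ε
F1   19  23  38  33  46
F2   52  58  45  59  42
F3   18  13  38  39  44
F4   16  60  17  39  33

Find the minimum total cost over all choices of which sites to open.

Open {F1, F4}: assign each demand point to its cheapest open site.
  R-α→F4 16, R-β→F1 23, R-γ→F4 17, R-δ→F1 33, R-ε→F4 33
  bandwidth cost 122, fixed 22 → total 144.
Compare {F3, F4}: bandwidth cost 118 + fixed 29 = 147.
Compare {F1, F3, F4}: bandwidth cost 112 + fixed 36 = 148.
Compare {F1, F2, F4}: bandwidth cost 122 + fixed 35 = 157.
All other subsets cost ≥ 147. Minimum total cost: 144.

144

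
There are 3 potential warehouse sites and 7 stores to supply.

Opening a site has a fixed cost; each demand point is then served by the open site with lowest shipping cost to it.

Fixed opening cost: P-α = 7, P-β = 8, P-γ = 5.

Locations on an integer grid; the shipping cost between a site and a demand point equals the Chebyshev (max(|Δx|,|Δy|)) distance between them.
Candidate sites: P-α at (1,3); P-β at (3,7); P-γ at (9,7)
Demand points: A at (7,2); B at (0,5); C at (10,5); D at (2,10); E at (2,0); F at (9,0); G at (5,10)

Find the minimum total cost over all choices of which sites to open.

42

Open {P-α, P-γ}: assign each demand point to its cheapest open site.
  A→P-γ 5, B→P-α 2, C→P-γ 2, D→P-α 7, E→P-α 3, F→P-γ 7, G→P-γ 4
  shipping cost 30, fixed 12 → total 42.
Compare {P-β}: shipping cost 35 + fixed 8 = 43.
Compare {P-β, P-γ}: shipping cost 30 + fixed 13 = 43.
Compare {P-α, P-β}: shipping cost 30 + fixed 15 = 45.
All other subsets cost ≥ 43. Minimum total cost: 42.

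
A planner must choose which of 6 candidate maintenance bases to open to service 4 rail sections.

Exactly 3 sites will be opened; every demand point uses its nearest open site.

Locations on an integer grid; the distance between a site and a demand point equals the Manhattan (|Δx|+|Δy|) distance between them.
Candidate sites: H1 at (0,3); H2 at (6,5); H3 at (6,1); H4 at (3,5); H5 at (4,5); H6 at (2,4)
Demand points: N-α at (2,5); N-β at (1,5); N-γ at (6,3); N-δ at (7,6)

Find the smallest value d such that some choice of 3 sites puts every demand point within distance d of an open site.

2

Open {H1, H2, H4}.
  Farthest demand point is N-β at distance 2 (to H4); all others are ≤ 2.
With {H1, H2, H6} the worst case is 2.
With {H2, H3, H4} the worst case is 2.
No size-3 selection achieves below 2.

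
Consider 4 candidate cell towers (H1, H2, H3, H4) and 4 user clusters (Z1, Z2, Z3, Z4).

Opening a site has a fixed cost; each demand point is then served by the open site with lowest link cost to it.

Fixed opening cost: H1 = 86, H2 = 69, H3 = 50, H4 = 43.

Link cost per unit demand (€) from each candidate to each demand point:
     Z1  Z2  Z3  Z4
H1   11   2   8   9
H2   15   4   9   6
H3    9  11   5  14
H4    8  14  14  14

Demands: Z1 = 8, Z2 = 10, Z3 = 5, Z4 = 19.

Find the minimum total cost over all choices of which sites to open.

370

Open {H2, H3}: assign each demand point to its cheapest open site.
  Z1→H3 8×9=72, Z2→H2 10×4=40, Z3→H3 5×5=25, Z4→H2 19×6=114
  link cost 251, fixed 119 → total 370.
Compare {H2, H4}: link cost 263 + fixed 112 = 375.
Compare {H2}: link cost 319 + fixed 69 = 388.
Compare {H1}: link cost 319 + fixed 86 = 405.
All other subsets cost ≥ 375. Minimum total cost: 370.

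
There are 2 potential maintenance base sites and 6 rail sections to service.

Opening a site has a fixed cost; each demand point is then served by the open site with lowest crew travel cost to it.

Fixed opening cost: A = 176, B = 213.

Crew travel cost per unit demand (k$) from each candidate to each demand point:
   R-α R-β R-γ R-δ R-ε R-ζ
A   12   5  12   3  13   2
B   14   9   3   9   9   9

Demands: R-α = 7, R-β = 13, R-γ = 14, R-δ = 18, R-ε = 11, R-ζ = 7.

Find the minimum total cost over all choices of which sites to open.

704

Open {A}: assign each demand point to its cheapest open site.
  R-α→A 7×12=84, R-β→A 13×5=65, R-γ→A 14×12=168, R-δ→A 18×3=54, R-ε→A 11×13=143, R-ζ→A 7×2=14
  crew travel cost 528, fixed 176 → total 704.
Compare {A, B}: crew travel cost 358 + fixed 389 = 747.
Compare {B}: crew travel cost 581 + fixed 213 = 794.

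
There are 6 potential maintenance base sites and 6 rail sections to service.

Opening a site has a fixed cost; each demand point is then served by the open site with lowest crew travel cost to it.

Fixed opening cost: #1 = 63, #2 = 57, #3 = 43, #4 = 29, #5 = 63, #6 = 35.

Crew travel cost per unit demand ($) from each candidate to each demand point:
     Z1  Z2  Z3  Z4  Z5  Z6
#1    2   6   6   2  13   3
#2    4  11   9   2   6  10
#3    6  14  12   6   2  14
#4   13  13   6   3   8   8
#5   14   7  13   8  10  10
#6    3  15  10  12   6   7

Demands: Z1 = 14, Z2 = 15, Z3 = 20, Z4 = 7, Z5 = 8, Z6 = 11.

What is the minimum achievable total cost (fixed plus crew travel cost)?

Open {#1, #3}: assign each demand point to its cheapest open site.
  Z1→#1 14×2=28, Z2→#1 15×6=90, Z3→#1 20×6=120, Z4→#1 7×2=14, Z5→#3 8×2=16, Z6→#1 11×3=33
  crew travel cost 301, fixed 106 → total 407.
Compare {#1, #6}: crew travel cost 333 + fixed 98 = 431.
Compare {#1, #3, #4}: crew travel cost 301 + fixed 135 = 436.
Compare {#1, #4}: crew travel cost 349 + fixed 92 = 441.
All other subsets cost ≥ 431. Minimum total cost: 407.

407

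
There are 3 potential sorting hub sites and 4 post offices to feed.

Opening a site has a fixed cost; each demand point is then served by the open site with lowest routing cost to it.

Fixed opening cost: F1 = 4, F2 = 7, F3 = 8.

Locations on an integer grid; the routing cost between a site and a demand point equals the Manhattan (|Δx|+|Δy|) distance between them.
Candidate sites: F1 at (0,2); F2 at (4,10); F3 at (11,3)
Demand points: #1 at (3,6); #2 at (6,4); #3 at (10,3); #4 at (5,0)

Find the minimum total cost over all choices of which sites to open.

Open {F1, F3}: assign each demand point to its cheapest open site.
  #1→F1 7, #2→F3 6, #3→F3 1, #4→F1 7
  routing cost 21, fixed 12 → total 33.
Compare {F3}: routing cost 27 + fixed 8 = 35.
Compare {F2, F3}: routing cost 21 + fixed 15 = 36.
Compare {F1}: routing cost 33 + fixed 4 = 37.
All other subsets cost ≥ 35. Minimum total cost: 33.

33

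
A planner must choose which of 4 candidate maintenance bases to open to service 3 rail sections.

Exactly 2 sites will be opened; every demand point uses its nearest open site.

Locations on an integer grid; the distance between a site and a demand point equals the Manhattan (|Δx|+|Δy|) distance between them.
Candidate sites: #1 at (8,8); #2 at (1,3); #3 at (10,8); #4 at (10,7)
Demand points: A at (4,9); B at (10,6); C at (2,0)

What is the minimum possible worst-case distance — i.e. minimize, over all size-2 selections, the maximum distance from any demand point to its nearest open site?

Open {#1, #2}.
  Farthest demand point is A at distance 5 (to #1); all others are ≤ 5.
With {#2, #3} the worst case is 7.
With {#2, #4} the worst case is 8.
No size-2 selection achieves below 5.

5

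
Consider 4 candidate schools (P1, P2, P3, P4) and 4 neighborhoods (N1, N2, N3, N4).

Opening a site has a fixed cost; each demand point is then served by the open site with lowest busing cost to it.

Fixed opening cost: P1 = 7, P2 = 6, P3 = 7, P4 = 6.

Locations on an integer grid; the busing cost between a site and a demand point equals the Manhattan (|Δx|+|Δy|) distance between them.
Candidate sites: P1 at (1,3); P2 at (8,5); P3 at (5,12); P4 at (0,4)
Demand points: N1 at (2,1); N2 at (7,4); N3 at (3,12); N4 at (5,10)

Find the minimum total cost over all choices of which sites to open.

28

Open {P1, P3}: assign each demand point to its cheapest open site.
  N1→P1 3, N2→P1 7, N3→P3 2, N4→P3 2
  busing cost 14, fixed 14 → total 28.
Compare {P2, P3}: busing cost 16 + fixed 13 = 29.
Compare {P3, P4}: busing cost 16 + fixed 13 = 29.
Compare {P1, P2, P3}: busing cost 9 + fixed 20 = 29.
All other subsets cost ≥ 29. Minimum total cost: 28.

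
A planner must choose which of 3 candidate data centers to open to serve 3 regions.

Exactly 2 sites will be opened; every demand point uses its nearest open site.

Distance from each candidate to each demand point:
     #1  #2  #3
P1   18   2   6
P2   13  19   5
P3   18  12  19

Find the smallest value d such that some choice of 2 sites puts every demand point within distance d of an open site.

13

Open {P1, P2}.
  Farthest demand point is #1 at distance 13 (to P2); all others are ≤ 13.
With {P2, P3} the worst case is 13.
With {P1, P3} the worst case is 18.
No size-2 selection achieves below 13.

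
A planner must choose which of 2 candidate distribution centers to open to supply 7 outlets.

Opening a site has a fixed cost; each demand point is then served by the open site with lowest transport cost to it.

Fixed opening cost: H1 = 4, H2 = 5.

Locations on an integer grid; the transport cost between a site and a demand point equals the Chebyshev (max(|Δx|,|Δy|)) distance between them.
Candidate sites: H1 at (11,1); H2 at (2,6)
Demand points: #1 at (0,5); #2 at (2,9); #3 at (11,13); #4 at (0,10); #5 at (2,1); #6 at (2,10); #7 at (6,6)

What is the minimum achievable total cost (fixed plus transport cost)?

Open {H2}: assign each demand point to its cheapest open site.
  #1→H2 2, #2→H2 3, #3→H2 9, #4→H2 4, #5→H2 5, #6→H2 4, #7→H2 4
  transport cost 31, fixed 5 → total 36.
Compare {H1, H2}: transport cost 31 + fixed 9 = 40.
Compare {H1}: transport cost 66 + fixed 4 = 70.

36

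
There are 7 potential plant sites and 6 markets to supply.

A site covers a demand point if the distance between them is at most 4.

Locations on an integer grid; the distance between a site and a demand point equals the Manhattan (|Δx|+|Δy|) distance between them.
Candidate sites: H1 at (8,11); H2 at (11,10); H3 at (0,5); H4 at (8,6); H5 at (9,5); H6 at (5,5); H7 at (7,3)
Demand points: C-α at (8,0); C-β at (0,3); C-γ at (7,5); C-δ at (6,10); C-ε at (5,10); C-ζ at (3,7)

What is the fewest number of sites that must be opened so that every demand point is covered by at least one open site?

4

Coverage sets (demand points within 4 of each site):
  H1: {C-δ, C-ε}
  H2: {}
  H3: {C-β}
  H4: {C-γ}
  H5: {C-γ}
  H6: {C-γ, C-ζ}
  H7: {C-α, C-γ}
No 3 sites suffice: every size-3 union leaves at least one demand point uncovered.
But {H1, H3, H6, H7} covers everything, so the minimum is 4.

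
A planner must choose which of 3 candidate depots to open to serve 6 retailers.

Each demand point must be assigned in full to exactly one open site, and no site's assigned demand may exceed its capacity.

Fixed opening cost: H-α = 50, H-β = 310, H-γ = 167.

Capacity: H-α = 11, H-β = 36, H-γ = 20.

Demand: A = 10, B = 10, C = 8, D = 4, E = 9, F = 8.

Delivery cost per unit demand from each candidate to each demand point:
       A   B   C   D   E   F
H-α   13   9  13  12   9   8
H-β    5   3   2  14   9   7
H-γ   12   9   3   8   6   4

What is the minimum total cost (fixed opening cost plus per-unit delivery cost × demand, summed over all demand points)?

Open {H-β, H-γ}; cheapest assignment that respects the capacities:
  H-β (cap 36, load 32): A, B, C, D — cost 10×5 + 10×3 + 8×2 + 4×14 = 152
  H-γ (cap 20, load 17): E, F — cost 9×6 + 8×4 = 86
  Shipping 238, fixed 477 → total 715.
  Any other capacity-feasible assignment to {H-β, H-γ} ships for at least 238.
Compare {H-α, H-β, H-γ}: its best feasible assignment gives total 757.
Every other set of open sites that can feasibly serve all demand totals ≥ 757 even under its best assignment. Minimum: 715.

715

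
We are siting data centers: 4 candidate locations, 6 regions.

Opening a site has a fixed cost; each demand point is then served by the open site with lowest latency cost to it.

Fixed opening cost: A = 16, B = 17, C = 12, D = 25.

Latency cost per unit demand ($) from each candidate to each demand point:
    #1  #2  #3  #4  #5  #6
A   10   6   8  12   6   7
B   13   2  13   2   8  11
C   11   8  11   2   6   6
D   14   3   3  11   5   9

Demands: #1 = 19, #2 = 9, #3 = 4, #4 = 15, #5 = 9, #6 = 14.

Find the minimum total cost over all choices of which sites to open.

441

Open {A, C, D}: assign each demand point to its cheapest open site.
  #1→A 19×10=190, #2→D 9×3=27, #3→D 4×3=12, #4→C 15×2=30, #5→D 9×5=45, #6→C 14×6=84
  latency cost 388, fixed 53 → total 441.
Compare {C, D}: latency cost 407 + fixed 37 = 444.
Compare {A, B, C, D}: latency cost 379 + fixed 70 = 449.
Compare {A, B, D}: latency cost 393 + fixed 58 = 451.
All other subsets cost ≥ 444. Minimum total cost: 441.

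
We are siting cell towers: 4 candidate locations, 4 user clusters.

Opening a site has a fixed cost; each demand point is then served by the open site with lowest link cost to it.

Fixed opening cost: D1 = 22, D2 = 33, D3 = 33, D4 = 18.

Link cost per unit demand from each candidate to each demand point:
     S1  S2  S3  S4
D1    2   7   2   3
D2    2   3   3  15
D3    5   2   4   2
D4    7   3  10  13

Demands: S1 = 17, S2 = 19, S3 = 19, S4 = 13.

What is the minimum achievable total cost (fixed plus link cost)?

191

Open {D1, D3}: assign each demand point to its cheapest open site.
  S1→D1 17×2=34, S2→D3 19×2=38, S3→D1 19×2=38, S4→D3 13×2=26
  link cost 136, fixed 55 → total 191.
Compare {D1, D4}: link cost 168 + fixed 40 = 208.
Compare {D1, D3, D4}: link cost 136 + fixed 73 = 209.
Compare {D2, D3}: link cost 155 + fixed 66 = 221.
All other subsets cost ≥ 208. Minimum total cost: 191.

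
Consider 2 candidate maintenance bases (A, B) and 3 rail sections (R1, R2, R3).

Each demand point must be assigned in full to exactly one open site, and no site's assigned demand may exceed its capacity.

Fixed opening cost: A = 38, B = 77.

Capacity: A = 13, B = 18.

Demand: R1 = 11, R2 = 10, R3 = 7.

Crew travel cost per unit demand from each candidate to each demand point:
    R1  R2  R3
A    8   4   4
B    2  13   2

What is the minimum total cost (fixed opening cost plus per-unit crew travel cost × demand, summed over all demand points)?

191

Open {A, B}; cheapest assignment that respects the capacities:
  A (cap 13, load 10): R2 — cost 10×4 = 40
  B (cap 18, load 18): R1, R3 — cost 11×2 + 7×2 = 36
  Shipping 76, fixed 115 → total 191.
  Any other capacity-feasible assignment to {A, B} ships for at least 76.
Total demand is 28 and no other set of sites has combined capacity ≥ 28, so {A, B} is the only feasible choice of open sites. Minimum: 191.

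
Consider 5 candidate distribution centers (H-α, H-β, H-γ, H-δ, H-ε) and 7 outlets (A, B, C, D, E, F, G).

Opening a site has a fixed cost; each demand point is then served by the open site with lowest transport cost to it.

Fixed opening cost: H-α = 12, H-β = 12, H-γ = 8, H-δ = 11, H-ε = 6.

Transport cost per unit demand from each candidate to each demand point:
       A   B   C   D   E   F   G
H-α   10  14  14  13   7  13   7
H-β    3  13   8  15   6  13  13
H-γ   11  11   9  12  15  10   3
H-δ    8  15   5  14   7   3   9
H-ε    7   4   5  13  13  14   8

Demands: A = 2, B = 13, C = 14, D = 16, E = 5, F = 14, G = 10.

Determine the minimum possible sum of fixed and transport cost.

459

Open {H-β, H-γ, H-δ, H-ε}: assign each demand point to its cheapest open site.
  A→H-β 2×3=6, B→H-ε 13×4=52, C→H-δ 14×5=70, D→H-γ 16×12=192, E→H-β 5×6=30, F→H-δ 14×3=42, G→H-γ 10×3=30
  transport cost 422, fixed 37 → total 459.
Compare {H-γ, H-δ, H-ε}: transport cost 435 + fixed 25 = 460.
Compare {H-α, H-β, H-γ, H-δ, H-ε}: transport cost 422 + fixed 49 = 471.
Compare {H-α, H-γ, H-δ, H-ε}: transport cost 435 + fixed 37 = 472.
All other subsets cost ≥ 460. Minimum total cost: 459.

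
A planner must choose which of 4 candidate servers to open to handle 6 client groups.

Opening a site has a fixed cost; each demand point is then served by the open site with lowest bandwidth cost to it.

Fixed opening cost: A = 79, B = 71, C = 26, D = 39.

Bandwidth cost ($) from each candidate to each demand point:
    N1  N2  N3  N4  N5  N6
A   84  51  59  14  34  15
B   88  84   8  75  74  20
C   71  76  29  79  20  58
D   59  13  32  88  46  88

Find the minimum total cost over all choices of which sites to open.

Open {A, D}: assign each demand point to its cheapest open site.
  N1→D 59, N2→D 13, N3→D 32, N4→A 14, N5→A 34, N6→A 15
  bandwidth cost 167, fixed 118 → total 285.
Compare {A, C, D}: bandwidth cost 150 + fixed 144 = 294.
Compare {A, C}: bandwidth cost 200 + fixed 105 = 305.
Compare {C, D}: bandwidth cost 258 + fixed 65 = 323.
All other subsets cost ≥ 294. Minimum total cost: 285.

285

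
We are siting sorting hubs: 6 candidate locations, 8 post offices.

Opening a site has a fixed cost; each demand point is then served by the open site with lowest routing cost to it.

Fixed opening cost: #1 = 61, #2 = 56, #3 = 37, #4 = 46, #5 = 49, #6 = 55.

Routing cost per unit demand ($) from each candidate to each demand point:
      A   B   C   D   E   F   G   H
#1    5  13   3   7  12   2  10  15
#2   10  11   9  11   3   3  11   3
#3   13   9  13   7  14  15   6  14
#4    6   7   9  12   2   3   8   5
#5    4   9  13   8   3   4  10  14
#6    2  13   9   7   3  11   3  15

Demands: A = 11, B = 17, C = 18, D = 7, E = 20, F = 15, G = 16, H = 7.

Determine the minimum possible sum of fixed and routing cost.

559

Open {#1, #4, #6}: assign each demand point to its cheapest open site.
  A→#6 11×2=22, B→#4 17×7=119, C→#1 18×3=54, D→#1 7×7=49, E→#4 20×2=40, F→#1 15×2=30, G→#6 16×3=48, H→#4 7×5=35
  routing cost 397, fixed 162 → total 559.
Compare {#1, #3, #4, #6}: routing cost 397 + fixed 199 = 596.
Compare {#1, #2, #4, #6}: routing cost 383 + fixed 218 = 601.
Compare {#1, #4, #5, #6}: routing cost 397 + fixed 211 = 608.
All other subsets cost ≥ 596. Minimum total cost: 559.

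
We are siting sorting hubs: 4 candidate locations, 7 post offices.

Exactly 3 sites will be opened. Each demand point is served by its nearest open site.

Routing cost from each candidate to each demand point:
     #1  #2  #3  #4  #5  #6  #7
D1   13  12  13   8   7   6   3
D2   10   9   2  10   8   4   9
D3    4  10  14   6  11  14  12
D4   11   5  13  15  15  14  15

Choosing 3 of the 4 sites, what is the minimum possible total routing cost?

35

Open {D1, D2, D3}.
  #1→D3 4, #2→D2 9, #3→D2 2, #4→D3 6, #5→D1 7, #6→D2 4, #7→D1 3  ⇒ total 35.
Compare {D2, D3, D4}: total 38.
Compare {D1, D2, D4}: total 39.
No size-3 selection does better; minimum is 35.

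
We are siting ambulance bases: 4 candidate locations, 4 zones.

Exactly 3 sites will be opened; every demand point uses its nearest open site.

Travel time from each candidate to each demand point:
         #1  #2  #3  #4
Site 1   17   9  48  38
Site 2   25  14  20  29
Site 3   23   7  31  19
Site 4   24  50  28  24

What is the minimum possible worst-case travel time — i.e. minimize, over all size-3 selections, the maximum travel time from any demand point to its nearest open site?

Open {Site 1, Site 2, Site 3}.
  Farthest demand point is #3 at travel time 20 (to Site 2); all others are ≤ 20.
With {Site 2, Site 3, Site 4} the worst case is 23.
With {Site 1, Site 2, Site 4} the worst case is 24.
No size-3 selection achieves below 20.

20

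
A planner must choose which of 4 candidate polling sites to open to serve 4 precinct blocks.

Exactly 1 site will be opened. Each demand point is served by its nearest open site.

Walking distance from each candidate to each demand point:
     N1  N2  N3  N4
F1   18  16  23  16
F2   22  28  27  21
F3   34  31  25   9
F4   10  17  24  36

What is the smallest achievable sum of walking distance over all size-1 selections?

73

Open {F1}.
  N1→F1 18, N2→F1 16, N3→F1 23, N4→F1 16  ⇒ total 73.
Compare {F4}: total 87.
Compare {F2}: total 98.
No size-1 selection does better; minimum is 73.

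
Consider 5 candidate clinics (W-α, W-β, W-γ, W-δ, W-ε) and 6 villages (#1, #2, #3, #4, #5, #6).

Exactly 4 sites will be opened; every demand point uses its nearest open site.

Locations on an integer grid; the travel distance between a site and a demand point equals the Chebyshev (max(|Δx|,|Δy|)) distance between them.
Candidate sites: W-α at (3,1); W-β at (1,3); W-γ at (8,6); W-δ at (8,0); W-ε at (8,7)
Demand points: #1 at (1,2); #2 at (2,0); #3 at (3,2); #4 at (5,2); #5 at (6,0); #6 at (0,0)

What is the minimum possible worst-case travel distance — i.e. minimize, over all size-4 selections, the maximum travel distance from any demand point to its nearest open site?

3

Open {W-α, W-β, W-γ, W-δ}.
  Farthest demand point is #6 at travel distance 3 (to W-α); all others are ≤ 3.
With {W-α, W-β, W-γ, W-ε} the worst case is 3.
With {W-α, W-β, W-δ, W-ε} the worst case is 3.
No size-4 selection achieves below 3.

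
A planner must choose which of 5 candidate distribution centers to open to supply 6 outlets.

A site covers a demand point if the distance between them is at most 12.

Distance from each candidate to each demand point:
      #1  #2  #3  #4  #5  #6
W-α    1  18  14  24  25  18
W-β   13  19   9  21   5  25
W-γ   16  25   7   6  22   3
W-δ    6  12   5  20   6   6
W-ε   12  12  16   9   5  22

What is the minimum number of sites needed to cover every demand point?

Coverage sets (demand points within 12 of each site):
  W-α: {#1}
  W-β: {#3, #5}
  W-γ: {#3, #4, #6}
  W-δ: {#1, #2, #3, #5, #6}
  W-ε: {#1, #2, #4, #5}
No single site covers all 6 demand points.
But {W-γ, W-δ} covers everything, so the minimum is 2.

2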